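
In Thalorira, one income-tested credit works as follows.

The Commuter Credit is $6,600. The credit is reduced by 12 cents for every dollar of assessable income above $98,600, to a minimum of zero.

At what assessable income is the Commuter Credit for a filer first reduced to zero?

The credit falls by 12% of each dollar above $98,600, so it reaches zero when the excess is $6,600 / 12% = $55,000: income = $98,600 + $55,000 = $153,600.

$153,600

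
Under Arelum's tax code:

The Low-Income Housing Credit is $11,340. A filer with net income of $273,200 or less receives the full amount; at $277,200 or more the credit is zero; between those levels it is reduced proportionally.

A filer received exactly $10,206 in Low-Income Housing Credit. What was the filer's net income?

$273,600

$10,206 is 10,206/11,340 of the full $11,340, so 1,134/11,340 of the $4,000 range has been used: income = $273,200 + $4,000 × 1,134/11,340 = $273,600.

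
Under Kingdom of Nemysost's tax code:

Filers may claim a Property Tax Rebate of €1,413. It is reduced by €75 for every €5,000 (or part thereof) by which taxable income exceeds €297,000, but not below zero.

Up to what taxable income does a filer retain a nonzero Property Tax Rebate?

€387,000

After 18 increments the reduction is 18 × €75 = €1,350, leaving €63; one more increment wipes it out. Increment 18 ends at excess 18 × €5,000 = €90,000, so the highest qualifying income is €297,000 + €90,000 = €387,000.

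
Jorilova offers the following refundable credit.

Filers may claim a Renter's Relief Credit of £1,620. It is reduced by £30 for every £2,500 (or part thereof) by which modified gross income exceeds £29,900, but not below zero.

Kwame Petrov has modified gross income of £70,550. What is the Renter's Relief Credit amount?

£1,110

Renter's Relief Credit: income exceeds £29,900 by £40,650, which is 17 full-or-partial £2,500 increments; reduction = 17 × £30 = £510, leaving £1,110.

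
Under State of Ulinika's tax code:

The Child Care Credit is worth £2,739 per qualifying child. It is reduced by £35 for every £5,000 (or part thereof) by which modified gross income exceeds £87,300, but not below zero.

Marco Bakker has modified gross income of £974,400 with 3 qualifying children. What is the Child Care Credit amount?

£1,987

Child Care Credit: base = 3 × £2,739 = £8,217. income exceeds £87,300 by £887,100, which is 178 full-or-partial £5,000 increments; reduction = 178 × £35 = £6,230, leaving £1,987.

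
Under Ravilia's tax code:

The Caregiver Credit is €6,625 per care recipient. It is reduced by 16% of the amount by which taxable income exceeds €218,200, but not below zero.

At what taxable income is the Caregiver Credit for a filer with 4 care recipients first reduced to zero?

€383,825

Full credit = 4 × €6,625 = €26,500.
The credit falls by 16% of each euro above €218,200, so it reaches zero when the excess is €26,500 / 16% = €165,625: income = €218,200 + €165,625 = €383,825.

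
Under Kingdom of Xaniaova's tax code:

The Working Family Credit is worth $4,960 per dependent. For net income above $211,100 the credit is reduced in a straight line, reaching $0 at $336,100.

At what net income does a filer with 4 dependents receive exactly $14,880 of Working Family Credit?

$242,350

Full credit = 4 × $4,960 = $19,840.
$14,880 is 14,880/19,840 of the full $19,840, so 4,960/19,840 of the $125,000 range has been used: income = $211,100 + $125,000 × 4,960/19,840 = $242,350.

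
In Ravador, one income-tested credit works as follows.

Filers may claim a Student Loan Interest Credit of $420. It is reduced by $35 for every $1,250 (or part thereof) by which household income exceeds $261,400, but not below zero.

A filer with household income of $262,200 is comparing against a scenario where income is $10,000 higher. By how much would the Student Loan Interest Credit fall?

At $262,200 — income exceeds $261,400 by $800, which is 1 full-or-partial $1,250 increment; reduction = 1 × $35 = $35, leaving $385.
At $272,200 — income exceeds $261,400 by $10,800, which is 9 full-or-partial $1,250 increments; reduction = 9 × $35 = $315, leaving $105.
Lost: $385 − $105 = $280.

$280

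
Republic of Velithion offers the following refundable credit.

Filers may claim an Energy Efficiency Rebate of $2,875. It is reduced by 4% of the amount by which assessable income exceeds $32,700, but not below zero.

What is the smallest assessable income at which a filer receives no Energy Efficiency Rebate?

$104,575

The credit falls by 4% of each dollar above $32,700, so it reaches zero when the excess is $2,875 / 4% = $71,875: income = $32,700 + $71,875 = $104,575.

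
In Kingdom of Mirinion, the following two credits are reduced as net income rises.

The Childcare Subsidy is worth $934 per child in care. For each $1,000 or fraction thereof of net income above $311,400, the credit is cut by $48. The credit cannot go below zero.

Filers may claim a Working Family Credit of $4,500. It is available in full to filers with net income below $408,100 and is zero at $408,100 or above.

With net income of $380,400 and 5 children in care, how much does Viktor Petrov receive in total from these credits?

$5,858

Childcare Subsidy: base = 5 × $934 = $4,670. income exceeds $311,400 by $69,000, which is 69 full-or-partial $1,000 increments; reduction = 69 × $48 = $3,312, leaving $1,358.
Working Family Credit: $380,400 is below the $408,100 cutoff, so the full $4,500 applies.
Total: $1,358 + $4,500 = $5,858.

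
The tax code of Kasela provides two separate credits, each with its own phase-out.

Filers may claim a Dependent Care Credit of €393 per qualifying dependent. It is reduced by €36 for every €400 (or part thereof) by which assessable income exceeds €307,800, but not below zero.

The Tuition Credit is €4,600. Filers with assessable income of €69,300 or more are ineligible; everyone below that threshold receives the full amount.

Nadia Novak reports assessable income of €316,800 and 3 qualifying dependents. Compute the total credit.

Dependent Care Credit: base = 3 × €393 = €1,179. income exceeds €307,800 by €9,000, which is 23 full-or-partial €400 increments; reduction = 23 × €36 = €828, leaving €351.
Tuition Credit: €316,800 meets or exceeds the €69,300 cutoff, so the credit is €0.
Total: €351 + €0 = €351.

€351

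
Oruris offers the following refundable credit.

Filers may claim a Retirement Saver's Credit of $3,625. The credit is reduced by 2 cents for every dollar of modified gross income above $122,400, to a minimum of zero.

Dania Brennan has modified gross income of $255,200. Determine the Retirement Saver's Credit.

$969

Retirement Saver's Credit: 2% of the $132,800 excess over $122,400 is $2,656; credit = $3,625 − $2,656 = $969.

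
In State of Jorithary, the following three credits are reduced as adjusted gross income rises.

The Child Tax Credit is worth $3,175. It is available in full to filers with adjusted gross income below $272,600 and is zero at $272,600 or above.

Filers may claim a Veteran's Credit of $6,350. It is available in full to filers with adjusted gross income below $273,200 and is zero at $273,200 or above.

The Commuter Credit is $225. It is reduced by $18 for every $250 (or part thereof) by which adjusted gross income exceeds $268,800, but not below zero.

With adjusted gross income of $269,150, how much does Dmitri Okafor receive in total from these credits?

$9,714

Child Tax Credit: $269,150 is below the $272,600 cutoff, so the full $3,175 applies.
Veteran's Credit: $269,150 is below the $273,200 cutoff, so the full $6,350 applies.
Commuter Credit: income exceeds $268,800 by $350, which is 2 full-or-partial $250 increments; reduction = 2 × $18 = $36, leaving $189.
Total: $3,175 + $6,350 + $189 = $9,714.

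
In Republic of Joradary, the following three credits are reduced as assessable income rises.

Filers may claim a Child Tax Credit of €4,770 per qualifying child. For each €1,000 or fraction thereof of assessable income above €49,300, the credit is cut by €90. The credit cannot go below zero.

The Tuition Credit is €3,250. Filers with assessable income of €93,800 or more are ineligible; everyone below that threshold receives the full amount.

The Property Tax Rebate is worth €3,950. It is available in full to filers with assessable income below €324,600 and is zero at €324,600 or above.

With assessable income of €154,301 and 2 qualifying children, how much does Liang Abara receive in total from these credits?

Child Tax Credit: base = 2 × €4,770 = €9,540. income exceeds €49,300 by €105,001 → 106 increments × €90 = €9,540 ≥ base, so the credit is €0.
Tuition Credit: €154,301 meets or exceeds the €93,800 cutoff, so the credit is €0.
Property Tax Rebate: €154,301 is below the €324,600 cutoff, so the full €3,950 applies.
Total: €0 + €0 + €3,950 = €3,950.

€3,950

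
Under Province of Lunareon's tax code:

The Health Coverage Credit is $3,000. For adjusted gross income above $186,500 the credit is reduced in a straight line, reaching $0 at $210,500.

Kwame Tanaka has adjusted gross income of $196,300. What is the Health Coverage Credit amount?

Health Coverage Credit: $196,300 is $9,800 into a $24,000 phase-out range, leaving 14,200/24,000 of the credit: $3,000 × 14,200/24,000 = $1,775.

$1,775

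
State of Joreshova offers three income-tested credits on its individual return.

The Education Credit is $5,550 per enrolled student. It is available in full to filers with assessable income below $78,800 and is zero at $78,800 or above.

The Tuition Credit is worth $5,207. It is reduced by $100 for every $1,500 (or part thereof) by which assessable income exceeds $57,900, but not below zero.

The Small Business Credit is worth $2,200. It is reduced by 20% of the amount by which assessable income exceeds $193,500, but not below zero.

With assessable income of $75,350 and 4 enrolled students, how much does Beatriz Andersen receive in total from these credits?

Education Credit: base = 4 × $5,550 = $22,200. $75,350 is below the $78,800 cutoff, so the full $22,200 applies.
Tuition Credit: income exceeds $57,900 by $17,450, which is 12 full-or-partial $1,500 increments; reduction = 12 × $100 = $1,200, leaving $4,007.
Small Business Credit: $75,350 is at or below the $193,500 threshold, so the full $2,200 applies.
Total: $22,200 + $4,007 + $2,200 = $28,407.

$28,407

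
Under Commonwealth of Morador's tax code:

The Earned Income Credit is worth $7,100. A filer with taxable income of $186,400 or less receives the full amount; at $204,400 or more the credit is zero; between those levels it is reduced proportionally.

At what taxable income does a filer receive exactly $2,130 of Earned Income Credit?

$2,130 is 2,130/7,100 of the full $7,100, so 4,970/7,100 of the $18,000 range has been used: income = $186,400 + $18,000 × 4,970/7,100 = $199,000.

$199,000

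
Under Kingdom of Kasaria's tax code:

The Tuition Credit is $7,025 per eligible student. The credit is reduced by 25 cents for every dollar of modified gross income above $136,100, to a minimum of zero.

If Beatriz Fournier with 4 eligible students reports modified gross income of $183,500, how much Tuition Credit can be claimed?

Tuition Credit: base = 4 × $7,025 = $28,100. 25% of the $47,400 excess over $136,100 is $11,850; credit = $28,100 − $11,850 = $16,250.

$16,250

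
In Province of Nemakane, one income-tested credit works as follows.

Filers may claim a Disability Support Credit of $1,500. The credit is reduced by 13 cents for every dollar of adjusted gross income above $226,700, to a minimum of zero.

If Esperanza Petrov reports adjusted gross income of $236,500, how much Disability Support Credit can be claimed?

Disability Support Credit: 13% of the $9,800 excess over $226,700 is $1,274; credit = $1,500 − $1,274 = $226.

$226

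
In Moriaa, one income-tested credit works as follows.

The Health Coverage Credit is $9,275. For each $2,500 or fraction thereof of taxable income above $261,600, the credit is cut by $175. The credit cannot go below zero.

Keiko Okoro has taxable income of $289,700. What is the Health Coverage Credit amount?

Health Coverage Credit: income exceeds $261,600 by $28,100, which is 12 full-or-partial $2,500 increments; reduction = 12 × $175 = $2,100, leaving $7,175.

$7,175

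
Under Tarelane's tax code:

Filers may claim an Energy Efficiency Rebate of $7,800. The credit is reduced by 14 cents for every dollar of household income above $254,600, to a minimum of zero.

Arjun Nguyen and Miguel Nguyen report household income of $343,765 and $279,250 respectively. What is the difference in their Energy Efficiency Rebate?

$4,349

Arjun ($343,765): Energy Efficiency Rebate: 14% of the $89,165 excess over $254,600 is $12,483.10 ≥ base, so the credit is $0.
Miguel ($279,250): Energy Efficiency Rebate: 14% of the $24,650 excess over $254,600 is $3,451; credit = $7,800 − $3,451 = $4,349.
Difference: |$0 − $4,349| = $4,349.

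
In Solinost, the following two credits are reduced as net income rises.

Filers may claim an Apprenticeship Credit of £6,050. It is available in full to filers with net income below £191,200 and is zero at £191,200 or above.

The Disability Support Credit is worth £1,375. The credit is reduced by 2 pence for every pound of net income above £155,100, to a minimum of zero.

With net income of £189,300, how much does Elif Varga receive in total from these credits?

Apprenticeship Credit: £189,300 is below the £191,200 cutoff, so the full £6,050 applies.
Disability Support Credit: 2% of the £34,200 excess over £155,100 is £684; credit = £1,375 − £684 = £691.
Total: £6,050 + £691 = £6,741.

£6,741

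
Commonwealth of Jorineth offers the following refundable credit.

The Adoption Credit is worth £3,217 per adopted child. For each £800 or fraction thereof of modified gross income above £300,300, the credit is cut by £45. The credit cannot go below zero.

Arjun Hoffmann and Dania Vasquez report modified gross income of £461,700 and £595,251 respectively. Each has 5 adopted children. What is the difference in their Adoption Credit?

Arjun (£461,700): Adoption Credit: base = 5 × £3,217 = £16,085. income exceeds £300,300 by £161,400, which is 202 full-or-partial £800 increments; reduction = 202 × £45 = £9,090, leaving £6,995.
Dania (£595,251): Adoption Credit: base = 5 × £3,217 = £16,085. income exceeds £300,300 by £294,951 → 369 increments × £45 = £16,605 ≥ base, so the credit is £0.
Difference: |£6,995 − £0| = £6,995.

£6,995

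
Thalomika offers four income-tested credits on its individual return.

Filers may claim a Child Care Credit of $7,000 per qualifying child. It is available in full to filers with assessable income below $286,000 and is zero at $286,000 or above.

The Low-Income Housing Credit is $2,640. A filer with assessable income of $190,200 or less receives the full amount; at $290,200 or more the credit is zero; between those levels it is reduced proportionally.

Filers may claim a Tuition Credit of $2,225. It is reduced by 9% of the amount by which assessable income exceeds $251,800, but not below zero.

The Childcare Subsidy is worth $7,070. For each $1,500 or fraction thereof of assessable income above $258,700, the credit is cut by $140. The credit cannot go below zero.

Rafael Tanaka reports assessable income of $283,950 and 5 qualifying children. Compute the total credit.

Child Care Credit: base = 5 × $7,000 = $35,000. $283,950 is below the $286,000 cutoff, so the full $35,000 applies.
Low-Income Housing Credit: $283,950 is $93,750 into a $100,000 phase-out range, leaving 6,250/100,000 of the credit: $2,640 × 6,250/100,000 = $165.
Tuition Credit: 9% of the $32,150 excess over $251,800 is $2,893.50 ≥ base, so the credit is $0.
Childcare Subsidy: income exceeds $258,700 by $25,250, which is 17 full-or-partial $1,500 increments; reduction = 17 × $140 = $2,380, leaving $4,690.
Total: $35,000 + $165 + $0 + $4,690 = $39,855.

$39,855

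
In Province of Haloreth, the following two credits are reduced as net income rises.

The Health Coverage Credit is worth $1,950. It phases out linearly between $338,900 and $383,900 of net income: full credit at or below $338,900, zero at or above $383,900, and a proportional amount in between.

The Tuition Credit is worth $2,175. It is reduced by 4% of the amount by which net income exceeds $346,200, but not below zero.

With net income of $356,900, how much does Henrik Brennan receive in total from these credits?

Health Coverage Credit: $356,900 is $18,000 into a $45,000 phase-out range, leaving 27,000/45,000 of the credit: $1,950 × 27,000/45,000 = $1,170.
Tuition Credit: 4% of the $10,700 excess over $346,200 is $428; credit = $2,175 − $428 = $1,747.
Total: $1,170 + $1,747 = $2,917.

$2,917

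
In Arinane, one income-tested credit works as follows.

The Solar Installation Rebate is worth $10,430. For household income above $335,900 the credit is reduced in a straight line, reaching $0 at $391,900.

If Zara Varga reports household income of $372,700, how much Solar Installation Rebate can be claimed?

Solar Installation Rebate: $372,700 is $36,800 into a $56,000 phase-out range, leaving 19,200/56,000 of the credit: $10,430 × 19,200/56,000 = $3,576.

$3,576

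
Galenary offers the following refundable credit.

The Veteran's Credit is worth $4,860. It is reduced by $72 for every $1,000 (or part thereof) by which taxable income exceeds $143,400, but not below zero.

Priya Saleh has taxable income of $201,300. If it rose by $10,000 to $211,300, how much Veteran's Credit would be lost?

At $201,300 — income exceeds $143,400 by $57,900, which is 58 full-or-partial $1,000 increments; reduction = 58 × $72 = $4,176, leaving $684.
At $211,300 — income exceeds $143,400 by $67,900 → 68 increments × $72 = $4,896 ≥ base, so the credit is $0.
Lost: $684 − $0 = $684.

$684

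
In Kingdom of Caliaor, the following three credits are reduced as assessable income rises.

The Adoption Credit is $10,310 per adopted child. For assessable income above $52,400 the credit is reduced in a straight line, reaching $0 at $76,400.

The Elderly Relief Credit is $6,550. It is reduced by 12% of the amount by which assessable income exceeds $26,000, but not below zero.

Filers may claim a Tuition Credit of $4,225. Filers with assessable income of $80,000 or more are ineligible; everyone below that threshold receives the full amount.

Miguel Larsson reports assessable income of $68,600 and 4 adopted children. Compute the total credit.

$19,066

Adoption Credit: base = 4 × $10,310 = $41,240. $68,600 is $16,200 into a $24,000 phase-out range, leaving 7,800/24,000 of the credit: $41,240 × 7,800/24,000 = $13,403.
Elderly Relief Credit: 12% of the $42,600 excess over $26,000 is $5,112; credit = $6,550 − $5,112 = $1,438.
Tuition Credit: $68,600 is below the $80,000 cutoff, so the full $4,225 applies.
Total: $13,403 + $1,438 + $4,225 = $19,066.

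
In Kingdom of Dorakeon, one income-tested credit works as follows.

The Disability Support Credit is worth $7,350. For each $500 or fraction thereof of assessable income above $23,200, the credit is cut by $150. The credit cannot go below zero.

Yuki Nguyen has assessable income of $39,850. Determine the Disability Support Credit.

$2,250

Disability Support Credit: income exceeds $23,200 by $16,650, which is 34 full-or-partial $500 increments; reduction = 34 × $150 = $5,100, leaving $2,250.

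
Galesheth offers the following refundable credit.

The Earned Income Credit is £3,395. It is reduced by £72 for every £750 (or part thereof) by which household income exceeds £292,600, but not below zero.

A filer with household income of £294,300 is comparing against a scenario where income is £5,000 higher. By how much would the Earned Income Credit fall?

£432

At £294,300 — income exceeds £292,600 by £1,700, which is 3 full-or-partial £750 increments; reduction = 3 × £72 = £216, leaving £3,179.
At £299,300 — income exceeds £292,600 by £6,700, which is 9 full-or-partial £750 increments; reduction = 9 × £72 = £648, leaving £2,747.
Lost: £3,179 − £2,747 = £432.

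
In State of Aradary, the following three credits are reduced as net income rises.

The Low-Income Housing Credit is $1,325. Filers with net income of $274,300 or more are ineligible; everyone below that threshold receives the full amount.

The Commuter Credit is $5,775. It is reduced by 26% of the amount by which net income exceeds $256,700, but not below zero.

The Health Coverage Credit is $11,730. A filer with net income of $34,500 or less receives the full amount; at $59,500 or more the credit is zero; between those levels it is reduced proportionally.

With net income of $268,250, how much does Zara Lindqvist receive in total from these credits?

Low-Income Housing Credit: $268,250 is below the $274,300 cutoff, so the full $1,325 applies.
Commuter Credit: 26% of the $11,550 excess over $256,700 is $3,003; credit = $5,775 − $3,003 = $2,772.
Health Coverage Credit: $268,250 is at or above $59,500, so the credit is $0.
Total: $1,325 + $2,772 + $0 = $4,097.

$4,097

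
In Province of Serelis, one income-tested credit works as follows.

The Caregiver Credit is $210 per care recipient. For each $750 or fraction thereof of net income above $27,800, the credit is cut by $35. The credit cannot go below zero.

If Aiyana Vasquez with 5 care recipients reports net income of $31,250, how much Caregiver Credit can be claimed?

$875

Caregiver Credit: base = 5 × $210 = $1,050. income exceeds $27,800 by $3,450, which is 5 full-or-partial $750 increments; reduction = 5 × $35 = $175, leaving $875.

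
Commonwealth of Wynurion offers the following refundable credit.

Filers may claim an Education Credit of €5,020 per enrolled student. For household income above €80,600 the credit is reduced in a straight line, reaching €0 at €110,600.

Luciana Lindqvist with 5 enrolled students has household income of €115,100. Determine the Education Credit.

€0

Education Credit: base = 5 × €5,020 = €25,100. €115,100 is at or above €110,600, so the credit is €0.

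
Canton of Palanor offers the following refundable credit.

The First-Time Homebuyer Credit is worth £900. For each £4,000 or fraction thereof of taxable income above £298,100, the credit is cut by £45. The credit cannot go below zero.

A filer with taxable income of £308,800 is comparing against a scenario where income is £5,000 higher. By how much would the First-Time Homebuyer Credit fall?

At £308,800 — income exceeds £298,100 by £10,700, which is 3 full-or-partial £4,000 increments; reduction = 3 × £45 = £135, leaving £765.
At £313,800 — income exceeds £298,100 by £15,700, which is 4 full-or-partial £4,000 increments; reduction = 4 × £45 = £180, leaving £720.
Lost: £765 − £720 = £45.

£45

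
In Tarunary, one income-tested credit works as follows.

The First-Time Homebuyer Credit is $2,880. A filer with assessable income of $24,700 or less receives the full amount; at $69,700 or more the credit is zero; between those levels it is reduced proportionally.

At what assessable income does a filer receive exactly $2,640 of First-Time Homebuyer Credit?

$28,450

$2,640 is 2,640/2,880 of the full $2,880, so 240/2,880 of the $45,000 range has been used: income = $24,700 + $45,000 × 240/2,880 = $28,450.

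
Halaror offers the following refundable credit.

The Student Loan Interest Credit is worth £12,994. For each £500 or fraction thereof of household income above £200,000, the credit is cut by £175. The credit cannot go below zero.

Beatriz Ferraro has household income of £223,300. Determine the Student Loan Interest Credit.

£4,769

Student Loan Interest Credit: income exceeds £200,000 by £23,300, which is 47 full-or-partial £500 increments; reduction = 47 × £175 = £8,225, leaving £4,769.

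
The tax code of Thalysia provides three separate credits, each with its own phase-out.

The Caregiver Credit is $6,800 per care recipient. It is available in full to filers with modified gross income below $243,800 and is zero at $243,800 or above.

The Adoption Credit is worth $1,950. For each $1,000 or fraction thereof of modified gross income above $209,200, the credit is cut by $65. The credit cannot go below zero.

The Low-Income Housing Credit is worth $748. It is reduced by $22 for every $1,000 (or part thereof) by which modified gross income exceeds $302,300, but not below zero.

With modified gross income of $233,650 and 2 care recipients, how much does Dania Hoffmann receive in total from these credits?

$14,673

Caregiver Credit: base = 2 × $6,800 = $13,600. $233,650 is below the $243,800 cutoff, so the full $13,600 applies.
Adoption Credit: income exceeds $209,200 by $24,450, which is 25 full-or-partial $1,000 increments; reduction = 25 × $65 = $1,625, leaving $325.
Low-Income Housing Credit: $233,650 is at or below the $302,300 threshold, so the full $748 applies.
Total: $13,600 + $325 + $748 = $14,673.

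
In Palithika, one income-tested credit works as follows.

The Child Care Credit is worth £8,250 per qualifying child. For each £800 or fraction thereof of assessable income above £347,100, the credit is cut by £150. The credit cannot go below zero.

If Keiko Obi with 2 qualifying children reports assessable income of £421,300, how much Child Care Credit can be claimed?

Child Care Credit: base = 2 × £8,250 = £16,500. income exceeds £347,100 by £74,200, which is 93 full-or-partial £800 increments; reduction = 93 × £150 = £13,950, leaving £2,550.

£2,550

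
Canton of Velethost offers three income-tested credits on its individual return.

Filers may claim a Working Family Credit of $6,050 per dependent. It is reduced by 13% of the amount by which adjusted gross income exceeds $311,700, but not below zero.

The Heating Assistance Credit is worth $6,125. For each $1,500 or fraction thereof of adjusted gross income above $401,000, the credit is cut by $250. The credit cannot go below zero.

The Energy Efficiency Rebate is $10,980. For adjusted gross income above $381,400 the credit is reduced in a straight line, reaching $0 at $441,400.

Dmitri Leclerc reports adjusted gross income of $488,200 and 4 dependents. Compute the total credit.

$1,255

Working Family Credit: base = 4 × $6,050 = $24,200. 13% of the $176,500 excess over $311,700 is $22,945; credit = $24,200 − $22,945 = $1,255.
Heating Assistance Credit: income exceeds $401,000 by $87,200 → 59 increments × $250 = $14,750 ≥ base, so the credit is $0.
Energy Efficiency Rebate: $488,200 is at or above $441,400, so the credit is $0.
Total: $1,255 + $0 + $0 = $1,255.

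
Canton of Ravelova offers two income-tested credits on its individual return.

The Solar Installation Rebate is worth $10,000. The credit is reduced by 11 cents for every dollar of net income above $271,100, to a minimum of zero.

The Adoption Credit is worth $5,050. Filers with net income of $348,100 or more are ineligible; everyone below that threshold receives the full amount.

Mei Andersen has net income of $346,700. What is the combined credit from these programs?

Solar Installation Rebate: 11% of the $75,600 excess over $271,100 is $8,316; credit = $10,000 − $8,316 = $1,684.
Adoption Credit: $346,700 is below the $348,100 cutoff, so the full $5,050 applies.
Total: $1,684 + $5,050 = $6,734.

$6,734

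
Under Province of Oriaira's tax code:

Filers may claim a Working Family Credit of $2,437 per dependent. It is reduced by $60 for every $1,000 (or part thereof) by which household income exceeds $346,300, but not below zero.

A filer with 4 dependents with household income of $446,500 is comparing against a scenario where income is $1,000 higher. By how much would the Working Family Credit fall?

$60

At $446,500 — base = 4 × $2,437 = $9,748. income exceeds $346,300 by $100,200, which is 101 full-or-partial $1,000 increments; reduction = 101 × $60 = $6,060, leaving $3,688.
At $447,500 — base = 4 × $2,437 = $9,748. income exceeds $346,300 by $101,200, which is 102 full-or-partial $1,000 increments; reduction = 102 × $60 = $6,120, leaving $3,628.
Lost: $3,688 − $3,628 = $60.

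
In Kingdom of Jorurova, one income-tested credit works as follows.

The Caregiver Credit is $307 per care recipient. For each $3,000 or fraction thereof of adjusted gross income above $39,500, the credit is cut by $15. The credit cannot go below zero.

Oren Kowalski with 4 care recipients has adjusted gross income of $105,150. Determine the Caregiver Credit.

Caregiver Credit: base = 4 × $307 = $1,228. income exceeds $39,500 by $65,650, which is 22 full-or-partial $3,000 increments; reduction = 22 × $15 = $330, leaving $898.

$898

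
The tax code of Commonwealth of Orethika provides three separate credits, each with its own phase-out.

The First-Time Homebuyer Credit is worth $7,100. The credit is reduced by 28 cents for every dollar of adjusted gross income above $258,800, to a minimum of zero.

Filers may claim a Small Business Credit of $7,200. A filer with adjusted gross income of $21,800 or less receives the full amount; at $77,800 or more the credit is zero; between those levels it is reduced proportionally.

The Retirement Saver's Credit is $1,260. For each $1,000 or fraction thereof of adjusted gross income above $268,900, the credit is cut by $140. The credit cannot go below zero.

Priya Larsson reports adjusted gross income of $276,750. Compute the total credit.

First-Time Homebuyer Credit: 28% of the $17,950 excess over $258,800 is $5,026; credit = $7,100 − $5,026 = $2,074.
Small Business Credit: $276,750 is at or above $77,800, so the credit is $0.
Retirement Saver's Credit: income exceeds $268,900 by $7,850, which is 8 full-or-partial $1,000 increments; reduction = 8 × $140 = $1,120, leaving $140.
Total: $2,074 + $0 + $140 = $2,214.

$2,214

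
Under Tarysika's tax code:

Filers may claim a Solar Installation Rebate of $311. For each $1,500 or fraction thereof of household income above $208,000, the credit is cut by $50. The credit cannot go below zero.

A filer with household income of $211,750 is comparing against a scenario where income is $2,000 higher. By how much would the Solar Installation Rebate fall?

At $211,750 — income exceeds $208,000 by $3,750, which is 3 full-or-partial $1,500 increments; reduction = 3 × $50 = $150, leaving $161.
At $213,750 — income exceeds $208,000 by $5,750, which is 4 full-or-partial $1,500 increments; reduction = 4 × $50 = $200, leaving $111.
Lost: $161 − $111 = $50.

$50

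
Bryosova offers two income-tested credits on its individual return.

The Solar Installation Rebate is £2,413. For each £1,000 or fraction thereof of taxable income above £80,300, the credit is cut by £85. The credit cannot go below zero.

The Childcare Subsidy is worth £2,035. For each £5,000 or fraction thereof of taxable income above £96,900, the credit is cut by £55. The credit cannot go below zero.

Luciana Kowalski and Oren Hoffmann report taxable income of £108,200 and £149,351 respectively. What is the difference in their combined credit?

£473

Luciana (£108,200): Solar Installation Rebate: income exceeds £80,300 by £27,900, which is 28 full-or-partial £1,000 increments; reduction = 28 × £85 = £2,380, leaving £33. Childcare Subsidy: income exceeds £96,900 by £11,300, which is 3 full-or-partial £5,000 increments; reduction = 3 × £55 = £165, leaving £1,870. total £33 + £1,870 = £1,903
Oren (£149,351): Solar Installation Rebate: income exceeds £80,300 by £69,051 → 70 increments × £85 = £5,950 ≥ base, so the credit is £0. Childcare Subsidy: income exceeds £96,900 by £52,451, which is 11 full-or-partial £5,000 increments; reduction = 11 × £55 = £605, leaving £1,430. total £0 + £1,430 = £1,430
Difference: |£1,903 − £1,430| = £473.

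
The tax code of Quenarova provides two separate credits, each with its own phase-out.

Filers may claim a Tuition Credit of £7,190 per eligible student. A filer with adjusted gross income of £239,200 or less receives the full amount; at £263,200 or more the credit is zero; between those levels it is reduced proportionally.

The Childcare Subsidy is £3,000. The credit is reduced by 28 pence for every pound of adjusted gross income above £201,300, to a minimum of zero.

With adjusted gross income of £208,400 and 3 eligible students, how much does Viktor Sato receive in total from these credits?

Tuition Credit: base = 3 × £7,190 = £21,570. £208,400 is at or below the £239,200 threshold, so the full £21,570 applies.
Childcare Subsidy: 28% of the £7,100 excess over £201,300 is £1,988; credit = £3,000 − £1,988 = £1,012.
Total: £21,570 + £1,012 = £22,582.

£22,582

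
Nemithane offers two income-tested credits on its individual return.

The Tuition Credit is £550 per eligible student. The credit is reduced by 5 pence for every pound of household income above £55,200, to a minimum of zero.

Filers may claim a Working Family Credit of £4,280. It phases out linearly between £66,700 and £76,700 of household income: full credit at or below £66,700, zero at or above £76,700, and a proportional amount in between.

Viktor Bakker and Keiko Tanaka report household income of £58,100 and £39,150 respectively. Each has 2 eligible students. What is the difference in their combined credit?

£145

Viktor (£58,100): Tuition Credit: base = 2 × £550 = £1,100. 5% of the £2,900 excess over £55,200 is £145; credit = £1,100 − £145 = £955. Working Family Credit: £58,100 is at or below the £66,700 threshold, so the full £4,280 applies. total £955 + £4,280 = £5,235
Keiko (£39,150): Tuition Credit: base = 2 × £550 = £1,100. £39,150 is at or below the £55,200 threshold, so the full £1,100 applies. Working Family Credit: £39,150 is at or below the £66,700 threshold, so the full £4,280 applies. total £1,100 + £4,280 = £5,380
Difference: |£5,235 − £5,380| = £145.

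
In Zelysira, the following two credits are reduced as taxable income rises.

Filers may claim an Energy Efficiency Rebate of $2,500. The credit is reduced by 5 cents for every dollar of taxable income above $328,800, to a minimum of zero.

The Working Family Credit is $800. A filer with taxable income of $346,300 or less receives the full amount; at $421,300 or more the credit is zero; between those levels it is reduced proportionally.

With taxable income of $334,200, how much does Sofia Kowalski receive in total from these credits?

Energy Efficiency Rebate: 5% of the $5,400 excess over $328,800 is $270; credit = $2,500 − $270 = $2,230.
Working Family Credit: $334,200 is at or below the $346,300 threshold, so the full $800 applies.
Total: $2,230 + $800 = $3,030.

$3,030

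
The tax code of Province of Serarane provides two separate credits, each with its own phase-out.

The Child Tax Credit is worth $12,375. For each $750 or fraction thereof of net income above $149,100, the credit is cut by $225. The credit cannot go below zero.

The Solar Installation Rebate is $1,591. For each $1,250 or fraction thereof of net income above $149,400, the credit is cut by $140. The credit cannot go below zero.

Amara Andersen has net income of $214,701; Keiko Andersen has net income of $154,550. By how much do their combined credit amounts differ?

Amara ($214,701): Child Tax Credit: income exceeds $149,100 by $65,601 → 88 increments × $225 = $19,800 ≥ base, so the credit is $0. Solar Installation Rebate: income exceeds $149,400 by $65,301 → 53 increments × $140 = $7,420 ≥ base, so the credit is $0. total $0 + $0 = $0
Keiko ($154,550): Child Tax Credit: income exceeds $149,100 by $5,450, which is 8 full-or-partial $750 increments; reduction = 8 × $225 = $1,800, leaving $10,575. Solar Installation Rebate: income exceeds $149,400 by $5,150, which is 5 full-or-partial $1,250 increments; reduction = 5 × $140 = $700, leaving $891. total $10,575 + $891 = $11,466
Difference: |$0 − $11,466| = $11,466.

$11,466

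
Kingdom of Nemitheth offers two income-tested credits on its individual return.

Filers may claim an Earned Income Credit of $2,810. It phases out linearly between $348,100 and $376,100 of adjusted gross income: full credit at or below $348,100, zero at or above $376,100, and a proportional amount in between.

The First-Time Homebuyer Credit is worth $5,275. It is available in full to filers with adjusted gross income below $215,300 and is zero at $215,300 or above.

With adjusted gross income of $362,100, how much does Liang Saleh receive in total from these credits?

$1,405

Earned Income Credit: $362,100 is $14,000 into a $28,000 phase-out range, leaving 14,000/28,000 of the credit: $2,810 × 14,000/28,000 = $1,405.
First-Time Homebuyer Credit: $362,100 meets or exceeds the $215,300 cutoff, so the credit is $0.
Total: $1,405 + $0 = $1,405.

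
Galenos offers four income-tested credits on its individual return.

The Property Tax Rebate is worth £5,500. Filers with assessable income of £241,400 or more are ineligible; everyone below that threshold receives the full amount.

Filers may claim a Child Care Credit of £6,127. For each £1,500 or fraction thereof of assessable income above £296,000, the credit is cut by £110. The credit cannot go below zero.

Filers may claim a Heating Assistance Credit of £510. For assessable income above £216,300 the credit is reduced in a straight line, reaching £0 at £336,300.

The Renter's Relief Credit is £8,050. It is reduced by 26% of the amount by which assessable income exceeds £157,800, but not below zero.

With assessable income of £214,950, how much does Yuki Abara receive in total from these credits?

Property Tax Rebate: £214,950 is below the £241,400 cutoff, so the full £5,500 applies.
Child Care Credit: £214,950 is at or below the £296,000 threshold, so the full £6,127 applies.
Heating Assistance Credit: £214,950 is at or below the £216,300 threshold, so the full £510 applies.
Renter's Relief Credit: 26% of the £57,150 excess over £157,800 is £14,859 ≥ base, so the credit is £0.
Total: £5,500 + £6,127 + £510 + £0 = £12,137.

£12,137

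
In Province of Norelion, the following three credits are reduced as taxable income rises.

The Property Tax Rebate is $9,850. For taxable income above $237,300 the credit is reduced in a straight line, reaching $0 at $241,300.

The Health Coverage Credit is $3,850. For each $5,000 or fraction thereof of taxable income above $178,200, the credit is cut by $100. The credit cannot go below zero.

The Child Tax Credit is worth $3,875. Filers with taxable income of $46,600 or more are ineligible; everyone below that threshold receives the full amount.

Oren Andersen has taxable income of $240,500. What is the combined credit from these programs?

$4,520

Property Tax Rebate: $240,500 is $3,200 into a $4,000 phase-out range, leaving 800/4,000 of the credit: $9,850 × 800/4,000 = $1,970.
Health Coverage Credit: income exceeds $178,200 by $62,300, which is 13 full-or-partial $5,000 increments; reduction = 13 × $100 = $1,300, leaving $2,550.
Child Tax Credit: $240,500 meets or exceeds the $46,600 cutoff, so the credit is $0.
Total: $1,970 + $2,550 + $0 = $4,520.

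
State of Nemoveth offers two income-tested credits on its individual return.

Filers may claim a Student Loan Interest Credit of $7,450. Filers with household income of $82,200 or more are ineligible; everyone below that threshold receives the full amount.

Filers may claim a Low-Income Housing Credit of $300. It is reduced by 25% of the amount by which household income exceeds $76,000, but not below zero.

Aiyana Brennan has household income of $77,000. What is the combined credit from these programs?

$7,500

Student Loan Interest Credit: $77,000 is below the $82,200 cutoff, so the full $7,450 applies.
Low-Income Housing Credit: 25% of the $1,000 excess over $76,000 is $250; credit = $300 − $250 = $50.
Total: $7,450 + $50 = $7,500.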